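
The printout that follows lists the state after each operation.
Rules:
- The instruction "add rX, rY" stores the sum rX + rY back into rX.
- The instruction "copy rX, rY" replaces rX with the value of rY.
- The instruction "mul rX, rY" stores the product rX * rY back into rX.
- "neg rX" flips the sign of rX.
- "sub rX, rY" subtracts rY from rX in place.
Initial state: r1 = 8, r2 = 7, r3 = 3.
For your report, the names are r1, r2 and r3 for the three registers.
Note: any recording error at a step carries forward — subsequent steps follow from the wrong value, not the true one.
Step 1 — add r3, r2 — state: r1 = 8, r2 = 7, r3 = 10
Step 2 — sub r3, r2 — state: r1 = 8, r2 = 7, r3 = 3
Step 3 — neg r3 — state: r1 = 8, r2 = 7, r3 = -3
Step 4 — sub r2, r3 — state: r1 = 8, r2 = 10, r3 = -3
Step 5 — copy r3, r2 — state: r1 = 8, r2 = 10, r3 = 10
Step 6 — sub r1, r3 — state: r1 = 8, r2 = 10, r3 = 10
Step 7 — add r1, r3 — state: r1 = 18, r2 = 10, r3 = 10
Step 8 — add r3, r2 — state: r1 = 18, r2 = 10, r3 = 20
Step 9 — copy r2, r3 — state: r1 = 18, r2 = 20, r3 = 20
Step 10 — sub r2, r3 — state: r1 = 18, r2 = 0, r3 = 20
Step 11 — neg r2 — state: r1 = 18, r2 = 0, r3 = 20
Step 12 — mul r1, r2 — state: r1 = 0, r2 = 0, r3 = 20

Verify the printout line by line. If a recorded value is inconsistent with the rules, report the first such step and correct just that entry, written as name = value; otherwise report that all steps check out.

step 1: r3 = 3 + 7 = 10 -> checks out
step 2: r3 = 10 - 7 = 3 -> checks out
step 3: r3 = -(3) = -3 -> agrees with the printout
step 4: r2 = 7 - -3 = 10 -> in agreement
step 5: r3 = 10 -> consistent with the printout
step 6: r1 = 8 - 10 = -2 -> the printout disagrees here
First incorrect step: 6; the correct value is r1 = -2.

step 6, r1 = -2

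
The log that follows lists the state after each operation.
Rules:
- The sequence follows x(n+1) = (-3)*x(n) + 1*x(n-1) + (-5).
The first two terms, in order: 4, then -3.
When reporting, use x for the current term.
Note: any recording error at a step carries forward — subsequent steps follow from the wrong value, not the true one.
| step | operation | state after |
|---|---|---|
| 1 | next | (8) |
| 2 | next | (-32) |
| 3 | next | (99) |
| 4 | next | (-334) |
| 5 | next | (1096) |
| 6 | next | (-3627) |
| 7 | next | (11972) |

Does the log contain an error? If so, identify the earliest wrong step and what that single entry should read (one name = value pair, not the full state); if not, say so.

no error

1. x = -3*(-3) + (1)*(4) + (-5) = 8 (checks out)
2. x = -3*(8) + (1)*(-3) + (-5) = -32 (same as recorded)
3. x = -3*(-32) + (1)*(8) + (-5) = 99 (checks out)
4. x = -3*(99) + (1)*(-32) + (-5) = -334 (exactly as logged)
5. x = -3*(-334) + (1)*(99) + (-5) = 1096 (agrees with the log)
6. x = -3*(1096) + (1)*(-334) + (-5) = -3627 (agrees with the log)
7. x = -3*(-3627) + (1)*(1096) + (-5) = 11972 (no discrepancy)
The whole run recomputes cleanly — no discrepancies.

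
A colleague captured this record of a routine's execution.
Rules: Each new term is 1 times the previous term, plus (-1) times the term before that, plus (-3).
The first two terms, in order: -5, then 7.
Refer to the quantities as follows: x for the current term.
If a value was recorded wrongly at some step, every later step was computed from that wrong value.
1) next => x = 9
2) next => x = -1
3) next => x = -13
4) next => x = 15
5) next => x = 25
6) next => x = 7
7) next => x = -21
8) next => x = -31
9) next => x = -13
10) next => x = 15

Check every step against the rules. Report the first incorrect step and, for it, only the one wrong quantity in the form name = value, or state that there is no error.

step 1: x = 1*(7) + (-1)*(-5) + (-3) = 9 -> agrees with the record
step 2: x = 1*(9) + (-1)*(7) + (-3) = -1 -> verified
step 3: x = 1*(-1) + (-1)*(9) + (-3) = -13 -> confirmed correct
step 4: x = 1*(-13) + (-1)*(-1) + (-3) = -15 -> this is not what the record shows
Conclusion: step 4 carries the first error; the entry should be x = -15.

step 4, x = -15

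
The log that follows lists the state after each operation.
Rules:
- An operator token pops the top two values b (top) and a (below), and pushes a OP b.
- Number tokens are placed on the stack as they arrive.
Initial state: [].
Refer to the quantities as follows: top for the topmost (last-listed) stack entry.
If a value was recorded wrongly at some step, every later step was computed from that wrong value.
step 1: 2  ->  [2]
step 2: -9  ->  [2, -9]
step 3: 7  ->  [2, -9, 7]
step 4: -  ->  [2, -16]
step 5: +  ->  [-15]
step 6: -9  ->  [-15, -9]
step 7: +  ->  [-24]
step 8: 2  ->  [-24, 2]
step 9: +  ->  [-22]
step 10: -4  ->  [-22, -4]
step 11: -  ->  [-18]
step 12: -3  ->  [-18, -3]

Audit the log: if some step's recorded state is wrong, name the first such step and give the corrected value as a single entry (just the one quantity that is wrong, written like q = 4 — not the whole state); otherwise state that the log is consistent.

step 1: push 2: top = 2 -> agrees with the log
step 2: push -9: top = -9 -> checks out
step 3: push 7: top = 7 -> consistent with the log
step 4: -9 - 7 = -16 -> same as recorded
step 5: 2 + -16 = -14 -> the recorded entry deviates here
The audit stops at step 5: the recorded entry is wrong and should be top = -14.

step 5, top = -14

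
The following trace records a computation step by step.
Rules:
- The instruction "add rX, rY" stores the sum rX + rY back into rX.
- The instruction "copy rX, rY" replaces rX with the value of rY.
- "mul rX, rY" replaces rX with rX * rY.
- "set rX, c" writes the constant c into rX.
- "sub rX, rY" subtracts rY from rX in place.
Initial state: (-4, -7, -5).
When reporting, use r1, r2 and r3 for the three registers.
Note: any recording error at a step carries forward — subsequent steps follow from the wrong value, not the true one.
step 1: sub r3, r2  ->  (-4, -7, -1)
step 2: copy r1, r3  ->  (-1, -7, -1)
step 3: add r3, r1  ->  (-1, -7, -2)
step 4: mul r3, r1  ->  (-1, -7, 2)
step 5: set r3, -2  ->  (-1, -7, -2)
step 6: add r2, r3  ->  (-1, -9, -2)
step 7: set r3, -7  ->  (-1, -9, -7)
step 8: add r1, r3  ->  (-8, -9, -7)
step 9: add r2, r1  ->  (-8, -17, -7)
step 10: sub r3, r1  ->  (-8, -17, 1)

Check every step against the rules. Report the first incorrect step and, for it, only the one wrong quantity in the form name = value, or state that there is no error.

step 1, r3 = 2

1. r3 = -5 - -7 = 2 (the entry is off here)
First incorrect step: 1; the correct value is r3 = 2.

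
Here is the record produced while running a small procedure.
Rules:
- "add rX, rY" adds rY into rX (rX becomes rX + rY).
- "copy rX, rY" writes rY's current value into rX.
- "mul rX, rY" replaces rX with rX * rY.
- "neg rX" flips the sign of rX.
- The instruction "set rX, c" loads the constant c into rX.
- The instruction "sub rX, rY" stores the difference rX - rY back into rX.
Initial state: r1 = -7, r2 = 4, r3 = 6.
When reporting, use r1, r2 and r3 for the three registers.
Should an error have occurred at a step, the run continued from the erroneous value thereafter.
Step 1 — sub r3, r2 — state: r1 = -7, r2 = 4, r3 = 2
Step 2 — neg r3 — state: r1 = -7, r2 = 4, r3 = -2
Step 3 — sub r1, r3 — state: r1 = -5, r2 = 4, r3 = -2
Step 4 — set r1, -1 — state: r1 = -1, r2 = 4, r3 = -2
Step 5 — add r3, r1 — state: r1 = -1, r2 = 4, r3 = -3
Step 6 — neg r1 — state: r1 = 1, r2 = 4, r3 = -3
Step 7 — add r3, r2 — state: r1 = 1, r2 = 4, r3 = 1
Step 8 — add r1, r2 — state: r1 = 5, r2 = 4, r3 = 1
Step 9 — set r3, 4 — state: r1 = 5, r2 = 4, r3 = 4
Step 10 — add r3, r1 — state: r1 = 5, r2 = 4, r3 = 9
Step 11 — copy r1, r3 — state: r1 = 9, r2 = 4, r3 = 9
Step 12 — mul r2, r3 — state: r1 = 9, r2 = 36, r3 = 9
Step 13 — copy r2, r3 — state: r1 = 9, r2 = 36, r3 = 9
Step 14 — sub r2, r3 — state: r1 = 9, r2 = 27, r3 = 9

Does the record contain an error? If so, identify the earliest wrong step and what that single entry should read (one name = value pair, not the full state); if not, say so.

step 13, r2 = 9

1. r3 = 6 - 4 = 2 (in agreement)
2. r3 = -(2) = -2 (same as recorded)
3. r1 = -7 - -2 = -5 (confirmed correct)
4. r1 = -1 (no discrepancy)
5. r3 = -2 + -1 = -3 (same as recorded)
6. r1 = -(-1) = 1 (matches)
7. r3 = -3 + 4 = 1 (matches)
8. r1 = 1 + 4 = 5 (checks out)
9. r3 = 4 (matches)
10. r3 = 4 + 5 = 9 (same as recorded)
11. r1 = 9 (consistent with the record)
12. r2 = 4 * 9 = 36 (consistent with the record)
13. r2 = 9 (a discrepancy with the record)
Step 13 is the first one off; corrected, r2 = 9.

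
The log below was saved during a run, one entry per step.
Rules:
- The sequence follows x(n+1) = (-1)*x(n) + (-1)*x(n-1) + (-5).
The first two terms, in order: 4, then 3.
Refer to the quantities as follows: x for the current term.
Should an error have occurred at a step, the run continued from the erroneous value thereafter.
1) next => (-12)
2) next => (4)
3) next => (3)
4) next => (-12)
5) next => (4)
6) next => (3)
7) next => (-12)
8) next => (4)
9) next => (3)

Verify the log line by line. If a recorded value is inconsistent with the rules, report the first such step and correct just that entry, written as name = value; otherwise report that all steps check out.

1. x = -1*(3) + (-1)*(4) + (-5) = -12 (verified)
2. x = -1*(-12) + (-1)*(3) + (-5) = 4 (exactly as logged)
3. x = -1*(4) + (-1)*(-12) + (-5) = 3 (same as recorded)
4. x = -1*(3) + (-1)*(4) + (-5) = -12 (confirmed correct)
5. x = -1*(-12) + (-1)*(3) + (-5) = 4 (same as recorded)
6. x = -1*(4) + (-1)*(-12) + (-5) = 3 (same as recorded)
7. x = -1*(3) + (-1)*(4) + (-5) = -12 (same as recorded)
8. x = -1*(-12) + (-1)*(3) + (-5) = 4 (checks out)
9. x = -1*(4) + (-1)*(-12) + (-5) = 3 (confirmed correct)
Each recorded entry agrees with the recomputation.

no error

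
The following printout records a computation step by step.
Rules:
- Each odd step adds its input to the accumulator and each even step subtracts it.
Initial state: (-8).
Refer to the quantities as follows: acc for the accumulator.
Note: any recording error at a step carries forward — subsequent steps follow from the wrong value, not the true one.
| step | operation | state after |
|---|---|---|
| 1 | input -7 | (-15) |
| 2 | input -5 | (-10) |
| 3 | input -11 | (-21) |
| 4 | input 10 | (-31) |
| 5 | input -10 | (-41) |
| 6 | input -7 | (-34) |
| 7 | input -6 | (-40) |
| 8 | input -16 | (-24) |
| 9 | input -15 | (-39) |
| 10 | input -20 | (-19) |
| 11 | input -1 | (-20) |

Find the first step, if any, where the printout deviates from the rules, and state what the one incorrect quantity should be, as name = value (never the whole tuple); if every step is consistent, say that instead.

step 1: acc = -8 + -7 = -15 -> no discrepancy
step 2: acc = -15 - -5 = -10 -> same as recorded
step 3: acc = -10 + -11 = -21 -> matches
step 4: acc = -21 - 10 = -31 -> exactly as logged
step 5: acc = -31 + -10 = -41 -> exactly as logged
step 6: acc = -41 - -7 = -34 -> agrees with the printout
step 7: acc = -34 + -6 = -40 -> agrees with the printout
step 8: acc = -40 - -16 = -24 -> confirmed correct
step 9: acc = -24 + -15 = -39 -> consistent with the printout
step 10: acc = -39 - -20 = -19 -> in agreement
step 11: acc = -19 + -1 = -20 -> exactly as logged
The whole run recomputes cleanly — no discrepancies.

no error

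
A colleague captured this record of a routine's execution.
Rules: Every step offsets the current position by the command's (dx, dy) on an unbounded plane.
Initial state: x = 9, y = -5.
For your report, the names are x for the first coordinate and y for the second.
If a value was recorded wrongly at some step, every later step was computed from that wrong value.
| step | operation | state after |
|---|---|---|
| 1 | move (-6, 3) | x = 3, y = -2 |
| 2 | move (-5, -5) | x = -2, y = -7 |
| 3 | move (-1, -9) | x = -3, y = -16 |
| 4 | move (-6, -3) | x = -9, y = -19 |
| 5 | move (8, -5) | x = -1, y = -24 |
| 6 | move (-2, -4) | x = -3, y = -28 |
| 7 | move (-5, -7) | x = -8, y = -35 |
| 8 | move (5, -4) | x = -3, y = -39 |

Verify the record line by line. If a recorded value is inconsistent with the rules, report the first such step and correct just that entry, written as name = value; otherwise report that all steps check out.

1. x = 9 + (-6) = 3, y = -5 + (3) = -2 (same as recorded)
2. x = 3 + (-5) = -2, y = -2 + (-5) = -7 (agrees with the record)
3. x = -2 + (-1) = -3, y = -7 + (-9) = -16 (agrees with the record)
4. x = -3 + (-6) = -9, y = -16 + (-3) = -19 (consistent with the record)
5. x = -9 + (8) = -1, y = -19 + (-5) = -24 (same as recorded)
6. x = -1 + (-2) = -3, y = -24 + (-4) = -28 (same as recorded)
7. x = -3 + (-5) = -8, y = -28 + (-7) = -35 (confirmed correct)
8. x = -8 + (5) = -3, y = -35 + (-4) = -39 (confirmed correct)
The recomputation confirms every line.

no error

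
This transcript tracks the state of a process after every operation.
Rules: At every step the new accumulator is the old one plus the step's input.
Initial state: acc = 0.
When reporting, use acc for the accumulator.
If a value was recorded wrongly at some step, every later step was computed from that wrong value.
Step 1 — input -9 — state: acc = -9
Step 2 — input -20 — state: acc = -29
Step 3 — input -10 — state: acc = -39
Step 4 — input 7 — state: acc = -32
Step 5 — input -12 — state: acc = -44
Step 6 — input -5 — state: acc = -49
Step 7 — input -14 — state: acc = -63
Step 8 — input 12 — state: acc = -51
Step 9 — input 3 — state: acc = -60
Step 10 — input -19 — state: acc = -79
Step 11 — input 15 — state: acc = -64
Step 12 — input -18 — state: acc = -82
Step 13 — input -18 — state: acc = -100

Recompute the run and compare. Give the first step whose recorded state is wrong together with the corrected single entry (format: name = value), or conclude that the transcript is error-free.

step 9, acc = -48

Recomputing the run from the initial state:
step 1: acc = -9
step 2: acc = -29
step 3: acc = -39
step 4: acc = -32
step 5: acc = -44
step 6: acc = -49
step 7: acc = -63
step 8: acc = -51
step 9: acc = -48
step 10: acc = -67
step 11: acc = -52
step 12: acc = -70
step 13: acc = -88
The first disagreement with the transcript is at step 9, where the value should be acc = -48.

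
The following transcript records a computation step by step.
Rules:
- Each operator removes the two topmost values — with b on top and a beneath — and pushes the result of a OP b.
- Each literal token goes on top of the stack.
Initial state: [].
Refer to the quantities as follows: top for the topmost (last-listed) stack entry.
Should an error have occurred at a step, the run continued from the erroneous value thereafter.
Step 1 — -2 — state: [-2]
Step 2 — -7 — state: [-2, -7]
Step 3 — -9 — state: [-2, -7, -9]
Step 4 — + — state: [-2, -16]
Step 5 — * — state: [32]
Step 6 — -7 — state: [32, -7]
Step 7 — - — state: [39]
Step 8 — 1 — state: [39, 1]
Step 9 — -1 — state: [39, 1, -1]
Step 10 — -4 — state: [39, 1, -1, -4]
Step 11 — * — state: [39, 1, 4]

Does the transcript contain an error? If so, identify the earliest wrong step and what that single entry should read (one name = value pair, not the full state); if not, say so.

no error

Step 1: push -2: top = -2 — agrees with the transcript.
Step 2: push -7: top = -7 — in agreement.
Step 3: push -9: top = -9 — verified.
Step 4: -7 + -9 = -16 — in agreement.
Step 5: -2 * -16 = 32 — in agreement.
Step 6: push -7: top = -7 — same as recorded.
Step 7: 32 - -7 = 39 — exactly as logged.
Step 8: push 1: top = 1 — agrees with the transcript.
Step 9: push -1: top = -1 — no discrepancy.
Step 10: push -4: top = -4 — no discrepancy.
Step 11: -1 * -4 = 4 — consistent with the transcript.
The whole run recomputes cleanly — no discrepancies.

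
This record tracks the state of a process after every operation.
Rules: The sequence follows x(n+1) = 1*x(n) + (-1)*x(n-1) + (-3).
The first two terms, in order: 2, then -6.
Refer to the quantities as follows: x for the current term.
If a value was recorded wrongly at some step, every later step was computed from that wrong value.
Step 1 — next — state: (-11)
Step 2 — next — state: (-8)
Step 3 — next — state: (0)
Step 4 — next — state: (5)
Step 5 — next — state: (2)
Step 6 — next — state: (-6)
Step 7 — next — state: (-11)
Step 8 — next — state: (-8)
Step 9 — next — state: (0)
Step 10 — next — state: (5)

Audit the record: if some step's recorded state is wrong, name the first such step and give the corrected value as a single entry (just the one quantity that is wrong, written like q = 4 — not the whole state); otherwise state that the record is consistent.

step 1: x = 1*(-6) + (-1)*(2) + (-3) = -11 -> agrees with the record
step 2: x = 1*(-11) + (-1)*(-6) + (-3) = -8 -> no discrepancy
step 3: x = 1*(-8) + (-1)*(-11) + (-3) = 0 -> no discrepancy
step 4: x = 1*(0) + (-1)*(-8) + (-3) = 5 -> verified
step 5: x = 1*(5) + (-1)*(0) + (-3) = 2 -> confirmed correct
step 6: x = 1*(2) + (-1)*(5) + (-3) = -6 -> matches
step 7: x = 1*(-6) + (-1)*(2) + (-3) = -11 -> no discrepancy
step 8: x = 1*(-11) + (-1)*(-6) + (-3) = -8 -> no discrepancy
step 9: x = 1*(-8) + (-1)*(-11) + (-3) = 0 -> checks out
step 10: x = 1*(0) + (-1)*(-8) + (-3) = 5 -> consistent with the record
All entries verified; no error found.

no error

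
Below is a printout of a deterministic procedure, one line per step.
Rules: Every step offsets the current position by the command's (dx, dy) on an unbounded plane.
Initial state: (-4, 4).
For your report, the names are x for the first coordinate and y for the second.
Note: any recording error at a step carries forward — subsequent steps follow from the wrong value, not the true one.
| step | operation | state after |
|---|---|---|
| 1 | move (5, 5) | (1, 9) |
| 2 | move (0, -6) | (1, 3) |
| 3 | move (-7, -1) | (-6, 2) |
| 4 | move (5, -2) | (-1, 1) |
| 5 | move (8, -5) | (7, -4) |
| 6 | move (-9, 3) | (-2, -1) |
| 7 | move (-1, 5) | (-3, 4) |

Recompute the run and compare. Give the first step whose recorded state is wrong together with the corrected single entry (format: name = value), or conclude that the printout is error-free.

Recomputing the run from the initial state:
step 1: x = 1, y = 9
step 2: x = 1, y = 3
step 3: x = -6, y = 2
step 4: x = -1, y = 0
step 5: x = 7, y = -5
step 6: x = -2, y = -2
step 7: x = -3, y = 3
The first disagreement with the printout is at step 4, where the value should be y = 0.

step 4, y = 0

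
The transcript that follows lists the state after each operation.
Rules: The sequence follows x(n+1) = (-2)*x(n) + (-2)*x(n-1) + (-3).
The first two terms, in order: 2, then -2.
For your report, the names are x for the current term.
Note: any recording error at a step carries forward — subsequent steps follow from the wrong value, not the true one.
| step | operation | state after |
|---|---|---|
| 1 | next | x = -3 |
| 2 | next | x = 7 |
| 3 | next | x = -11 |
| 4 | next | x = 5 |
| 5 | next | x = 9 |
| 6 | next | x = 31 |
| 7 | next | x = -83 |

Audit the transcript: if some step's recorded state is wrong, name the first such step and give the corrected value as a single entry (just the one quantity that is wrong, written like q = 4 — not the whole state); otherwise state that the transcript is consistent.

1. x = -2*(-2) + (-2)*(2) + (-3) = -3 (agrees with the transcript)
2. x = -2*(-3) + (-2)*(-2) + (-3) = 7 (matches)
3. x = -2*(7) + (-2)*(-3) + (-3) = -11 (matches)
4. x = -2*(-11) + (-2)*(7) + (-3) = 5 (exactly as logged)
5. x = -2*(5) + (-2)*(-11) + (-3) = 9 (in agreement)
6. x = -2*(9) + (-2)*(5) + (-3) = -31 (the transcript has a different value)
Conclusion: step 6 carries the first error; the entry should be x = -31.

step 6, x = -31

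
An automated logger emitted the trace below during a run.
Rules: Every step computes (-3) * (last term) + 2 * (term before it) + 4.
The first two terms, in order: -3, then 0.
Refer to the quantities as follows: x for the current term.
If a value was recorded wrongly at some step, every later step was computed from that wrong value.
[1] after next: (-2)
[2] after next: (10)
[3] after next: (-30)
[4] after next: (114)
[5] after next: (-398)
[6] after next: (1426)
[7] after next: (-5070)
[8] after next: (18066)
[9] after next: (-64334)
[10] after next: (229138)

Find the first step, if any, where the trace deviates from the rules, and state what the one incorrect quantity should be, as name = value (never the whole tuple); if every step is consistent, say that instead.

no error

Step 1: x = -3*(0) + (2)*(-3) + (4) = -2 — confirmed correct.
Step 2: x = -3*(-2) + (2)*(0) + (4) = 10 — no discrepancy.
Step 3: x = -3*(10) + (2)*(-2) + (4) = -30 — verified.
Step 4: x = -3*(-30) + (2)*(10) + (4) = 114 — exactly as logged.
Step 5: x = -3*(114) + (2)*(-30) + (4) = -398 — agrees with the trace.
Step 6: x = -3*(-398) + (2)*(114) + (4) = 1426 — same as recorded.
Step 7: x = -3*(1426) + (2)*(-398) + (4) = -5070 — same as recorded.
Step 8: x = -3*(-5070) + (2)*(1426) + (4) = 18066 — confirmed correct.
Step 9: x = -3*(18066) + (2)*(-5070) + (4) = -64334 — no discrepancy.
Step 10: x = -3*(-64334) + (2)*(18066) + (4) = 229138 — consistent with the trace.
The whole run recomputes cleanly — no discrepancies.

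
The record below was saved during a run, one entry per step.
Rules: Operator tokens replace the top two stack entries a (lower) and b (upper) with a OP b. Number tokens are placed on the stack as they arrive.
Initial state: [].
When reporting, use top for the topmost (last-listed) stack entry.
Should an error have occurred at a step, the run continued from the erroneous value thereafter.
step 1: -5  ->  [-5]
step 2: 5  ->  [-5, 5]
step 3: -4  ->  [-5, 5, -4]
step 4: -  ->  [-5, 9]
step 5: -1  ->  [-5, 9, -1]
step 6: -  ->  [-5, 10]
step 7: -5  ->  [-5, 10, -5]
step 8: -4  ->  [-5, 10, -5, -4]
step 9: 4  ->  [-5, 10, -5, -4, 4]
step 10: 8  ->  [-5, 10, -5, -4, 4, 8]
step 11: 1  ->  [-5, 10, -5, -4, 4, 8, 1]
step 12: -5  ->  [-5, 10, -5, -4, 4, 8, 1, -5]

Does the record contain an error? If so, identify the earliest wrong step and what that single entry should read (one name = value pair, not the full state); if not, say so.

1. push -5: top = -5 (in agreement)
2. push 5: top = 5 (no discrepancy)
3. push -4: top = -4 (same as recorded)
4. 5 - -4 = 9 (confirmed correct)
5. push -1: top = -1 (consistent with the record)
6. 9 - -1 = 10 (checks out)
7. push -5: top = -5 (checks out)
8. push -4: top = -4 (consistent with the record)
9. push 4: top = 4 (confirmed correct)
10. push 8: top = 8 (matches)
11. push 1: top = 1 (consistent with the record)
12. push -5: top = -5 (verified)
Each recorded entry agrees with the recomputation.

no error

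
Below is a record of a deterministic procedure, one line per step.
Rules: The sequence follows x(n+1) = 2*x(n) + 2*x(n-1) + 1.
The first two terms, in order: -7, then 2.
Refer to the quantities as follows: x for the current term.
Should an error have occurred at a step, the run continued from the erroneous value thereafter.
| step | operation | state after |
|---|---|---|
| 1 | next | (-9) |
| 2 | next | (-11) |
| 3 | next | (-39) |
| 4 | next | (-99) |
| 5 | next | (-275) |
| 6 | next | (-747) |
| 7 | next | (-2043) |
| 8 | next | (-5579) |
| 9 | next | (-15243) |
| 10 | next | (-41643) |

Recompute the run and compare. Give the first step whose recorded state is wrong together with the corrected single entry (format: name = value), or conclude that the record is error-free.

step 1: x = 2*(2) + (2)*(-7) + (1) = -9 -> consistent with the record
step 2: x = 2*(-9) + (2)*(2) + (1) = -13 -> first mismatch against the record
The audit stops at step 2: the recorded entry is wrong and should be x = -13.

step 2, x = -13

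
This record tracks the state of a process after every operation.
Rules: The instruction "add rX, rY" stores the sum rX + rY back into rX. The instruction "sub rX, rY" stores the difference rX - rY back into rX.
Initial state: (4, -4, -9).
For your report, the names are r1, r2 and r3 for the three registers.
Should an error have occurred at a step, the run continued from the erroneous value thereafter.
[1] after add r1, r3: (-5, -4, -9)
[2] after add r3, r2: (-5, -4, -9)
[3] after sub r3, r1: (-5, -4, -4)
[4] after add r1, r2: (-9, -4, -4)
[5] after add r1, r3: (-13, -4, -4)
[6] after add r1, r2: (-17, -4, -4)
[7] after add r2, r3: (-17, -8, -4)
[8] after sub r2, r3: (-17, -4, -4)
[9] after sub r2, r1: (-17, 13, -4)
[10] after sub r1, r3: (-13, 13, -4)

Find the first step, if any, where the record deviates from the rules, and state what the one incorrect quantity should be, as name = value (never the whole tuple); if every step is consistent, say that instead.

step 2, r3 = -13

step 1: r1 = 4 + -9 = -5 -> verified
step 2: r3 = -9 + -4 = -13 -> a discrepancy with the record
The audit stops at step 2: the recorded entry is wrong and should be r3 = -13.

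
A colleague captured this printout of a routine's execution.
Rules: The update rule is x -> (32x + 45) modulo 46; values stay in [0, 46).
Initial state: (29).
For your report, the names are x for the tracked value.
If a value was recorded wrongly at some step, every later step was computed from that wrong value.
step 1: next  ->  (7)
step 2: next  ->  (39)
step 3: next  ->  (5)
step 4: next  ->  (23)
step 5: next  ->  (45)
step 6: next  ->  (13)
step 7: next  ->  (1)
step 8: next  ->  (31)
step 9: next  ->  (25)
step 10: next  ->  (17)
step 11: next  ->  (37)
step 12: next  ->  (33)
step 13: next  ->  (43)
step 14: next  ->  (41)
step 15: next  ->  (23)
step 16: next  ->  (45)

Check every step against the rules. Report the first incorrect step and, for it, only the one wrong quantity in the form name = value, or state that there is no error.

step 4, x = 21

Recomputing the run from the initial state:
step 1: x = 7
step 2: x = 39
step 3: x = 5
step 4: x = 21
step 5: x = 27
step 6: x = 35
step 7: x = 15
step 8: x = 19
step 9: x = 9
step 10: x = 11
step 11: x = 29
step 12: x = 7
step 13: x = 39
step 14: x = 5
step 15: x = 21
step 16: x = 27
The first disagreement with the printout is at step 4, where the value should be x = 21.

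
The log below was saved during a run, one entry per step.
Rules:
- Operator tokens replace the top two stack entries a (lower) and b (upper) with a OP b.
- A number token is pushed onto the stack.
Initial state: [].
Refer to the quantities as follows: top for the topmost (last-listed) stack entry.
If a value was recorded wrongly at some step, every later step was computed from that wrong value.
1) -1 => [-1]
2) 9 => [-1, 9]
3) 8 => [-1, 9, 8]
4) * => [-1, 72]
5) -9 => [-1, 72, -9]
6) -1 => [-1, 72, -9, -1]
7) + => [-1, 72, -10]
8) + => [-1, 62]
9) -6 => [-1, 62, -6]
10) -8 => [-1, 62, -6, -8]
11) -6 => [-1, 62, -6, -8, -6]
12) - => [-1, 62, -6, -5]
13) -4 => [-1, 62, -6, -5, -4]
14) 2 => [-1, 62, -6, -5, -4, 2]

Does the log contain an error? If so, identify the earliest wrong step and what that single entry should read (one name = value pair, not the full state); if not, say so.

step 12, top = -2

Recomputing the run from the initial state:
step 1: [-1]
step 2: [-1, 9]
step 3: [-1, 9, 8]
step 4: [-1, 72]
step 5: [-1, 72, -9]
step 6: [-1, 72, -9, -1]
step 7: [-1, 72, -10]
step 8: [-1, 62]
step 9: [-1, 62, -6]
step 10: [-1, 62, -6, -8]
step 11: [-1, 62, -6, -8, -6]
step 12: [-1, 62, -6, -2]
step 13: [-1, 62, -6, -2, -4]
step 14: [-1, 62, -6, -2, -4, 2]
The first disagreement with the log is at step 12, where the value should be top = -2.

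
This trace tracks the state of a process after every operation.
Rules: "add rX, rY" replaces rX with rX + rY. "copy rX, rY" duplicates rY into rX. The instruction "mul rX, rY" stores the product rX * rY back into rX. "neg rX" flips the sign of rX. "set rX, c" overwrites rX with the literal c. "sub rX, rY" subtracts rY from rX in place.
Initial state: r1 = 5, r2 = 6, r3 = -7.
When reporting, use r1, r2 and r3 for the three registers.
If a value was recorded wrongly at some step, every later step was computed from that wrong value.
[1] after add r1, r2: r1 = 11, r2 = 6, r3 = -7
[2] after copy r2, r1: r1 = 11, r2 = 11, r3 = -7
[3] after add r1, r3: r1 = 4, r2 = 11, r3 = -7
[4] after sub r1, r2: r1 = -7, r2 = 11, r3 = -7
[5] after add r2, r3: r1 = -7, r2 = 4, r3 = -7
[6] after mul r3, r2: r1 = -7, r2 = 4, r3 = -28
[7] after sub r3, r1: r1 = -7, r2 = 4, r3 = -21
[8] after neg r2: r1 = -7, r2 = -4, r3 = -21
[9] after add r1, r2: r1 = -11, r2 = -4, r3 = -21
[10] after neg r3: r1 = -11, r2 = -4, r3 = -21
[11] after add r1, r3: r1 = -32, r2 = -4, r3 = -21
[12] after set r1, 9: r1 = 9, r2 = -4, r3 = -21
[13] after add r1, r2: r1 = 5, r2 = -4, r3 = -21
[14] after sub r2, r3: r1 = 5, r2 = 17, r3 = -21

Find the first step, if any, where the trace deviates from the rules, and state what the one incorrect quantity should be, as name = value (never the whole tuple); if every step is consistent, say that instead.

Step 1: r1 = 5 + 6 = 11 — in agreement.
Step 2: r2 = 11 — verified.
Step 3: r1 = 11 + -7 = 4 — confirmed correct.
Step 4: r1 = 4 - 11 = -7 — exactly as logged.
Step 5: r2 = 11 + -7 = 4 — consistent with the trace.
Step 6: r3 = -7 * 4 = -28 — in agreement.
Step 7: r3 = -28 - -7 = -21 — exactly as logged.
Step 8: r2 = -(4) = -4 — consistent with the trace.
Step 9: r1 = -7 + -4 = -11 — matches.
Step 10: r3 = -(-21) = 21 — the recorded entry deviates here.
The audit stops at step 10: the recorded entry is wrong and should be r3 = 21.

step 10, r3 = 21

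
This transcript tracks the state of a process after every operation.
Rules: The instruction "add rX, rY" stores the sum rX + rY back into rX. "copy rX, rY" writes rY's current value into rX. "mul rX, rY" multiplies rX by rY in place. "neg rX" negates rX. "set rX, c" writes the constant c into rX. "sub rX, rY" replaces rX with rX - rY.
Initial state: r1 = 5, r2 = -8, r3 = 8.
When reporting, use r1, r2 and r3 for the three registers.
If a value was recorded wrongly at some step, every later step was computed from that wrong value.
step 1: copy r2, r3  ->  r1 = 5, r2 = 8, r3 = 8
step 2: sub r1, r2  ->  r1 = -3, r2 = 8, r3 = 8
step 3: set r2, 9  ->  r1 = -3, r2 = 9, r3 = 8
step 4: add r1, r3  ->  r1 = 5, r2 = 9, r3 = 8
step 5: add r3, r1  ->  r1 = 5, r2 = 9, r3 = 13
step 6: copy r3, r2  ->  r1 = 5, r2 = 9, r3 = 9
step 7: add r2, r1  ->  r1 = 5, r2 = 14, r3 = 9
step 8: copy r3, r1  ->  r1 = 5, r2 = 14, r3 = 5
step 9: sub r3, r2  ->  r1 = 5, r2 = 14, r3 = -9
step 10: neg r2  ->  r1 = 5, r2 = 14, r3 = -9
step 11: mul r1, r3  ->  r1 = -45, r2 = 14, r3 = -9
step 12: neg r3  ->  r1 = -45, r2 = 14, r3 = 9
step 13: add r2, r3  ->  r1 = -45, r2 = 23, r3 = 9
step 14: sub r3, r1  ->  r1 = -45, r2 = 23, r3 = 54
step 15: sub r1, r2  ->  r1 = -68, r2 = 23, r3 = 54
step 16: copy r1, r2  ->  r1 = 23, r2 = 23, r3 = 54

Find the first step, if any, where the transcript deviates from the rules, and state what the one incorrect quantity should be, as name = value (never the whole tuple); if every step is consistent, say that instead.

Recomputing the run from the initial state:
step 1: r1 = 5, r2 = 8, r3 = 8
step 2: r1 = -3, r2 = 8, r3 = 8
step 3: r1 = -3, r2 = 9, r3 = 8
step 4: r1 = 5, r2 = 9, r3 = 8
step 5: r1 = 5, r2 = 9, r3 = 13
step 6: r1 = 5, r2 = 9, r3 = 9
step 7: r1 = 5, r2 = 14, r3 = 9
step 8: r1 = 5, r2 = 14, r3 = 5
step 9: r1 = 5, r2 = 14, r3 = -9
step 10: r1 = 5, r2 = -14, r3 = -9
step 11: r1 = -45, r2 = -14, r3 = -9
step 12: r1 = -45, r2 = -14, r3 = 9
step 13: r1 = -45, r2 = -5, r3 = 9
step 14: r1 = -45, r2 = -5, r3 = 54
step 15: r1 = -40, r2 = -5, r3 = 54
step 16: r1 = -5, r2 = -5, r3 = 54
The first disagreement with the transcript is at step 10, where the value should be r2 = -14.

step 10, r2 = -14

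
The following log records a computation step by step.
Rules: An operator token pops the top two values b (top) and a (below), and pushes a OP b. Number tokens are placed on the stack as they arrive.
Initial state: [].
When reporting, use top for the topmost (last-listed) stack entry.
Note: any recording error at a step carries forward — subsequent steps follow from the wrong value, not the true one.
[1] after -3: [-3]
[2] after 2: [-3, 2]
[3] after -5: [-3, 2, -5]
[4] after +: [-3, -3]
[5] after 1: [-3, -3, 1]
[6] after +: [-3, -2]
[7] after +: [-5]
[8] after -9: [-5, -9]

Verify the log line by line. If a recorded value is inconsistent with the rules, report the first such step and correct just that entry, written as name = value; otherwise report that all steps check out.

no error

Recomputing the run from the initial state:
step 1: [-3]
step 2: [-3, 2]
step 3: [-3, 2, -5]
step 4: [-3, -3]
step 5: [-3, -3, 1]
step 6: [-3, -2]
step 7: [-5]
step 8: [-5, -9]
This matches the log at every step.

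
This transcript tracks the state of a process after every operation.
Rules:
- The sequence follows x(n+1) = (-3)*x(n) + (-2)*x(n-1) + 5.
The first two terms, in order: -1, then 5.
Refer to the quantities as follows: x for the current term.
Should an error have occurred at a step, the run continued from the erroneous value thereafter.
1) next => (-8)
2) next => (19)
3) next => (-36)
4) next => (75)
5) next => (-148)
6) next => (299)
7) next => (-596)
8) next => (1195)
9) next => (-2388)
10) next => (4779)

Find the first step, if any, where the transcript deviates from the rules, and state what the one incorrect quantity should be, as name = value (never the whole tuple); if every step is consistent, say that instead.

no error

Step 1: x = -3*(5) + (-2)*(-1) + (5) = -8 — consistent with the transcript.
Step 2: x = -3*(-8) + (-2)*(5) + (5) = 19 — no discrepancy.
Step 3: x = -3*(19) + (-2)*(-8) + (5) = -36 — no discrepancy.
Step 4: x = -3*(-36) + (-2)*(19) + (5) = 75 — exactly as logged.
Step 5: x = -3*(75) + (-2)*(-36) + (5) = -148 — agrees with the transcript.
Step 6: x = -3*(-148) + (-2)*(75) + (5) = 299 — exactly as logged.
Step 7: x = -3*(299) + (-2)*(-148) + (5) = -596 — matches.
Step 8: x = -3*(-596) + (-2)*(299) + (5) = 1195 — exactly as logged.
Step 9: x = -3*(1195) + (-2)*(-596) + (5) = -2388 — matches.
Step 10: x = -3*(-2388) + (-2)*(1195) + (5) = 4779 — in agreement.
Every step is consistent.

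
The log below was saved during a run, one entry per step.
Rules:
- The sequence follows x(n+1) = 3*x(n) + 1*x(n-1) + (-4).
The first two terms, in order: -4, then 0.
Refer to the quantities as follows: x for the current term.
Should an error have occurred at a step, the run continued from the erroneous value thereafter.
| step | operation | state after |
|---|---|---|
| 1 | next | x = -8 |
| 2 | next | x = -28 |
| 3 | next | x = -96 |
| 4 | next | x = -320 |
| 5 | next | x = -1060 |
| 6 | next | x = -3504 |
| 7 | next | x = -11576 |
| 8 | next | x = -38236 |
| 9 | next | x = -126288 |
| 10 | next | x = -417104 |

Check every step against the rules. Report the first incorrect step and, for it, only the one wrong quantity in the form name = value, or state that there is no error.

no error

1. x = 3*(0) + (1)*(-4) + (-4) = -8 (exactly as logged)
2. x = 3*(-8) + (1)*(0) + (-4) = -28 (verified)
3. x = 3*(-28) + (1)*(-8) + (-4) = -96 (agrees with the log)
4. x = 3*(-96) + (1)*(-28) + (-4) = -320 (no discrepancy)
5. x = 3*(-320) + (1)*(-96) + (-4) = -1060 (verified)
6. x = 3*(-1060) + (1)*(-320) + (-4) = -3504 (no discrepancy)
7. x = 3*(-3504) + (1)*(-1060) + (-4) = -11576 (verified)
8. x = 3*(-11576) + (1)*(-3504) + (-4) = -38236 (no discrepancy)
9. x = 3*(-38236) + (1)*(-11576) + (-4) = -126288 (no discrepancy)
10. x = 3*(-126288) + (1)*(-38236) + (-4) = -417104 (matches)
The recomputation confirms every line.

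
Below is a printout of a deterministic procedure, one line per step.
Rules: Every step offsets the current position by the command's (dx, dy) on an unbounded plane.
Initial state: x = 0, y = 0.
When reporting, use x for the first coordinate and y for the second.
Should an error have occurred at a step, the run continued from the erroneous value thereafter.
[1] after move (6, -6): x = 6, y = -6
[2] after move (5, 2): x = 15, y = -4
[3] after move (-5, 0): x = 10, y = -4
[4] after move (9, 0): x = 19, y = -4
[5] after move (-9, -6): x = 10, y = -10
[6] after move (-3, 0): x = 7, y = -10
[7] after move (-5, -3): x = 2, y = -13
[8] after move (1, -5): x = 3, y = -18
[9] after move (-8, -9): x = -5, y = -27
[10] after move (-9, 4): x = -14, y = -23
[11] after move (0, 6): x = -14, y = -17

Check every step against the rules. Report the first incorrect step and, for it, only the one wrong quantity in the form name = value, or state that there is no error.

step 2, x = 11

Recomputing the run from the initial state:
step 1: x = 6, y = -6
step 2: x = 11, y = -4
step 3: x = 6, y = -4
step 4: x = 15, y = -4
step 5: x = 6, y = -10
step 6: x = 3, y = -10
step 7: x = -2, y = -13
step 8: x = -1, y = -18
step 9: x = -9, y = -27
step 10: x = -18, y = -23
step 11: x = -18, y = -17
The first disagreement with the printout is at step 2, where the value should be x = 11.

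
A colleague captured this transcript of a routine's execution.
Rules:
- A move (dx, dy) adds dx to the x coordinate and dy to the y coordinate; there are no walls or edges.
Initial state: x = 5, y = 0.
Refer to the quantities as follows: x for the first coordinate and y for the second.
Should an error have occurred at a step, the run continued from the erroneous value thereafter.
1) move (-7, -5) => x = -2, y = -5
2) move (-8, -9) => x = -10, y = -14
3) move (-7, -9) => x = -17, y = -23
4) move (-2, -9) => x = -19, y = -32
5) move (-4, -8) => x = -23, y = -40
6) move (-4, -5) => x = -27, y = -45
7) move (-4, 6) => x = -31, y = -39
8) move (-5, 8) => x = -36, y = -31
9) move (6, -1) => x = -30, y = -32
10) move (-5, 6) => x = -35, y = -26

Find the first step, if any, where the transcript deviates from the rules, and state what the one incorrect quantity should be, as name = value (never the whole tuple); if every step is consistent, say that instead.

1. x = 5 + (-7) = -2, y = 0 + (-5) = -5 (verified)
2. x = -2 + (-8) = -10, y = -5 + (-9) = -14 (confirmed correct)
3. x = -10 + (-7) = -17, y = -14 + (-9) = -23 (consistent with the transcript)
4. x = -17 + (-2) = -19, y = -23 + (-9) = -32 (same as recorded)
5. x = -19 + (-4) = -23, y = -32 + (-8) = -40 (no discrepancy)
6. x = -23 + (-4) = -27, y = -40 + (-5) = -45 (same as recorded)
7. x = -27 + (-4) = -31, y = -45 + (6) = -39 (consistent with the transcript)
8. x = -31 + (-5) = -36, y = -39 + (8) = -31 (in agreement)
9. x = -36 + (6) = -30, y = -31 + (-1) = -32 (same as recorded)
10. x = -30 + (-5) = -35, y = -32 + (6) = -26 (exactly as logged)
Every step is consistent.

no error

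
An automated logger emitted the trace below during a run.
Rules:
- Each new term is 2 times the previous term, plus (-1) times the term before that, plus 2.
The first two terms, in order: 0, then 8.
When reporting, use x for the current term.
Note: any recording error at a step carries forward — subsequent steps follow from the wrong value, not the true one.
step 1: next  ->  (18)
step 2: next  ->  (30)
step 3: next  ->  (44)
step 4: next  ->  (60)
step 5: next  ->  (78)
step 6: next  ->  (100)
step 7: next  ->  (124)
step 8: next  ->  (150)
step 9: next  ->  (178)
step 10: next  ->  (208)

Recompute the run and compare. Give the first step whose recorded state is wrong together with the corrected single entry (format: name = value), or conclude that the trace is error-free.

1. x = 2*(8) + (-1)*(0) + (2) = 18 (same as recorded)
2. x = 2*(18) + (-1)*(8) + (2) = 30 (same as recorded)
3. x = 2*(30) + (-1)*(18) + (2) = 44 (no discrepancy)
4. x = 2*(44) + (-1)*(30) + (2) = 60 (checks out)
5. x = 2*(60) + (-1)*(44) + (2) = 78 (matches)
6. x = 2*(78) + (-1)*(60) + (2) = 98 (this is not what the trace shows)
Conclusion: step 6 carries the first error; the entry should be x = 98.

step 6, x = 98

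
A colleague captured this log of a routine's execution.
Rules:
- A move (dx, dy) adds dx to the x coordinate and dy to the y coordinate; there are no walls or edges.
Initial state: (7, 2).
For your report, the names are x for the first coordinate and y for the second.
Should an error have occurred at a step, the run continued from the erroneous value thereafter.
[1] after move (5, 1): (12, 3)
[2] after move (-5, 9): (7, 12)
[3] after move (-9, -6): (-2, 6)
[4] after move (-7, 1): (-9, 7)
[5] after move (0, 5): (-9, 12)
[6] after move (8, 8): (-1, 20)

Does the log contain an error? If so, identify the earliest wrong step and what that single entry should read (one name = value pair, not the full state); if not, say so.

Recomputing the run from the initial state:
step 1: x = 12, y = 3
step 2: x = 7, y = 12
step 3: x = -2, y = 6
step 4: x = -9, y = 7
step 5: x = -9, y = 12
step 6: x = -1, y = 20
This matches the log at every step.

no error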